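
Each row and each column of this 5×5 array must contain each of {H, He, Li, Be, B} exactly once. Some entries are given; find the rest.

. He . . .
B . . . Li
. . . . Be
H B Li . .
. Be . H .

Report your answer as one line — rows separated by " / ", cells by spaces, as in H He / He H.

Be He B Li H / B H Be He Li / He Li H B Be / H B Li Be He / Li Be He H B

row 2 has {Li,B}; column 2 has {He,Be,B} — only H is left for (r2,c2).
row 3 has {Be}; column 2 has {H,He,Be,B} — only Li is left for (r3,c2).
row 4 has {H,Li,B}; column 5 has {Li,Be} — only He is left for (r4,c5).
row 5 has {H,Be}; column 5 has {He,Li,Be} — only B is left for (r5,c5).
row 1 has {He}; column 5 has {He,Li,Be,B} — only H is left for (r1,c5).
row 3 has {Li,Be}; column 1 has {H,B} — only He is left for (r3,c1).
row 3 has {He,Li,Be}; column 4 has {H} — only B is left for (r3,c4).
row 4 has {H,He,Li,B}; column 4 has {H,B} — only Be is left for (r4,c4).
row 5 has {H,Be,B}; column 1 has {H,He,B} — only Li is left for (r5,c1).
row 5 has {H,Li,Be,B}; column 3 has {Li} — only He is left for (r5,c3).
row 1 has {H,He}; column 1 has {H,He,Li,B} — only Be is left for (r1,c1).
row 1 has {H,He,Be}; column 3 has {He,Li} — only B is left for (r1,c3).
row 1 has {H,He,Be,B}; column 4 has {H,Be,B} — only Li is left for (r1,c4).
row 2 has {H,Li,B}; column 3 has {He,Li,B} — only Be is left for (r2,c3).
row 2 has {H,Li,Be,B}; column 4 has {H,Li,Be,B} — only He is left for (r2,c4).
row 3 has {He,Li,Be,B}; column 3 has {He,Li,Be,B} — only H is left for (r3,c3).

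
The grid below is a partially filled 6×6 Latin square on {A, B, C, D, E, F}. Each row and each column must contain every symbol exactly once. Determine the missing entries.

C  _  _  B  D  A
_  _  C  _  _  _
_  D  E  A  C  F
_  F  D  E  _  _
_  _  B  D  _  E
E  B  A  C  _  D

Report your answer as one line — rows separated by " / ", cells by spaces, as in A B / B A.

C E F B D A / D A C F E B / B D E A C F / A F D E B C / F C B D A E / E B A C F D

(r1,c2): row 1 has {A,B,C,D}; column 2 has {B,D,F}, so it must be E.
(r1,c3): row 1 has {A,B,C,D,E}; column 3 has {A,B,C,D,E}, so it must be F.
(r2,c2): row 2 has {C}; column 2 has {B,D,E,F}, so it must be A.
(r2,c4): row 2 has {A,C}; column 4 has {A,B,C,D,E}, so it must be F.
(r2,c6): row 2 has {A,C,F}; column 6 has {A,D,E,F}, so it must be B.
(r3,c1): row 3 has {A,C,D,E,F}; column 1 has {C,E}, so it must be B.
(r4,c1): row 4 has {D,E,F}; column 1 has {B,C,E}, so it must be A.
(r4,c5): row 4 has {A,D,E,F}; column 5 has {C,D}, so it must be B.
(r4,c6): row 4 has {A,B,D,E,F}; column 6 has {A,B,D,E,F}, so it must be C.
(r5,c1): row 5 has {B,D,E}; column 1 has {A,B,C,E}, so it must be F.
(r5,c2): row 5 has {B,D,E,F}; column 2 has {A,B,D,E,F}, so it must be C.
(r5,c5): row 5 has {B,C,D,E,F}; column 5 has {B,C,D}, so it must be A.
(r6,c5): row 6 has {A,B,C,D,E}; column 5 has {A,B,C,D}, so it must be F.
(r2,c1): row 2 has {A,B,C,F}; column 1 has {A,B,C,E,F}, so it must be D.
(r2,c5): row 2 has {A,B,C,D,F}; column 5 has {A,B,C,D,F}, so it must be E.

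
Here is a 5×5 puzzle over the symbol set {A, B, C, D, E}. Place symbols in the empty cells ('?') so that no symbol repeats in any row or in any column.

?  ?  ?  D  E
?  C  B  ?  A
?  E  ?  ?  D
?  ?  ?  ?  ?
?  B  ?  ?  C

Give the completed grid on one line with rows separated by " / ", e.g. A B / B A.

At row 1, column 2: row 1 has {D,E}; column 2 has {B,C,E}; that leaves A.
At row 1, column 3: row 1 has {A,D,E}; column 3 has {B}; that leaves C.
At row 2, column 4: row 2 has {A,B,C}; column 4 has {D}; that leaves E.
At row 3, column 3: row 3 has {D,E}; column 3 has {B,C}; that leaves A.
At row 4, column 2: row 4 is empty so far; column 2 has {A,B,C,E}; that leaves D.
At row 4, column 3: row 4 has {D}; column 3 has {A,B,C}; that leaves E.
At row 4, column 5: row 4 has {D,E}; column 5 has {A,C,D,E}; that leaves B.
At row 5, column 3: row 5 has {B,C}; column 3 has {A,B,C,E}; that leaves D.
At row 5, column 4: row 5 has {B,C,D}; column 4 has {D,E}; that leaves A.
At row 1, column 1: row 1 has {A,C,D,E}; column 1 is empty so far; that leaves B.
At row 2, column 1: row 2 has {A,B,C,E}; column 1 has {B}; that leaves D.
At row 3, column 1: row 3 has {A,D,E}; column 1 has {B,D}; that leaves C.
At row 3, column 4: row 3 has {A,C,D,E}; column 4 has {A,D,E}; that leaves B.
At row 4, column 1: row 4 has {B,D,E}; column 1 has {B,C,D}; that leaves A.
At row 4, column 4: row 4 has {A,B,D,E}; column 4 has {A,B,D,E}; that leaves C.
At row 5, column 1: row 5 has {A,B,C,D}; column 1 has {A,B,C,D}; that leaves E.

B A C D E / D C B E A / C E A B D / A D E C B / E B D A C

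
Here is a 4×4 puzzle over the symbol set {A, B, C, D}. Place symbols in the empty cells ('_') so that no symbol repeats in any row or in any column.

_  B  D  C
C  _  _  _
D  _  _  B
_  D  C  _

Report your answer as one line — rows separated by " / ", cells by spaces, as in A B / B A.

A B D C / C A B D / D C A B / B D C A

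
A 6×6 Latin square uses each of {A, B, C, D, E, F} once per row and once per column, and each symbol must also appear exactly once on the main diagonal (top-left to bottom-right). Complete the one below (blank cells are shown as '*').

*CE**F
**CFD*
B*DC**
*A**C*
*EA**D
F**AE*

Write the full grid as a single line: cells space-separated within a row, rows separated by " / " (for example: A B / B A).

A C E D B F / E B C F D A / B F D C A E / D A F E C B / C E A B F D / F D B A E C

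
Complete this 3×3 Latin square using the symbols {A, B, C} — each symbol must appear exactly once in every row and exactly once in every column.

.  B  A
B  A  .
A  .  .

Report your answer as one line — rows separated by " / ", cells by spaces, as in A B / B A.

(r1,c1) = C
(r2,c3) = C
(r3,c2) = C
(r3,c3) = B

C B A / B A C / A C B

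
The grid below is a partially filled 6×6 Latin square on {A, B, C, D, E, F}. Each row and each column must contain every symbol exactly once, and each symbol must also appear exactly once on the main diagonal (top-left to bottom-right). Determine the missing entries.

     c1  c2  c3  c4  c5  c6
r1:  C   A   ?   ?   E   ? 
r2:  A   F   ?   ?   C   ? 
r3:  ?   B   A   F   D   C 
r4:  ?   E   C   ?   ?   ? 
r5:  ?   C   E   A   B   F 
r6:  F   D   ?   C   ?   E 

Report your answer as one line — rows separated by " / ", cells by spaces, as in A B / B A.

C A F B E D / A F D E C B / E B A F D C / B E C D F A / D C E A B F / F D B C A E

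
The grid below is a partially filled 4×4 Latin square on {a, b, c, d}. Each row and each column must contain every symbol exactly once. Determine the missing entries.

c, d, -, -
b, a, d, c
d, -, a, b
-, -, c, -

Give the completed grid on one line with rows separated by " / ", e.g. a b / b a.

(r1,c3) = b
(r1,c4) = a
(r3,c2) = c
(r4,c1) = a
(r4,c2) = b
(r4,c4) = d

c d b a / b a d c / d c a b / a b c d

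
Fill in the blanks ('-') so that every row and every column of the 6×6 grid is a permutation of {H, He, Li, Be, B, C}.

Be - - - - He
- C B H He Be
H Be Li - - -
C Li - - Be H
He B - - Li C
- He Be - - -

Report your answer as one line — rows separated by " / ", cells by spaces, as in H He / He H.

Be H C Li B He / Li C B H He Be / H Be Li He C B / C Li He B Be H / He B H Be Li C / B He Be C H Li

(r1,c2) = H
(r1,c3) = C
(r1,c5) = B
(r2,c1) = Li
(r3,c5) = C
(r3,c6) = B
(r4,c3) = He
(r4,c4) = B
(r5,c3) = H
(r5,c4) = Be
(r6,c1) = B
(r6,c5) = H
(r6,c6) = Li
(r1,c4) = Li
(r3,c4) = He
(r6,c4) = C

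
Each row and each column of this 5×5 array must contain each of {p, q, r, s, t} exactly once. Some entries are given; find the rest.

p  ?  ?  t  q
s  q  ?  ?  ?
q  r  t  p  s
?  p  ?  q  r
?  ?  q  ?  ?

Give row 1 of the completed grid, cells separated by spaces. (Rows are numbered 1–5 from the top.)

p s r t q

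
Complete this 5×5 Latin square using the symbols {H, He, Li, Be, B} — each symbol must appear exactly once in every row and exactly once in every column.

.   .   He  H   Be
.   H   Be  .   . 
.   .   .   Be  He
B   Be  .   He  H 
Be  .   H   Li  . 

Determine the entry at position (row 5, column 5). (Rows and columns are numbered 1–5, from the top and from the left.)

(r1,c1) = Li
(r1,c2) = B
(r2,c1) = He
(r2,c4) = B
(r2,c5) = Li
(r3,c1) = H
(r3,c2) = Li
(r3,c3) = B
(r4,c3) = Li
(r5,c2) = He
(r5,c5) = B

B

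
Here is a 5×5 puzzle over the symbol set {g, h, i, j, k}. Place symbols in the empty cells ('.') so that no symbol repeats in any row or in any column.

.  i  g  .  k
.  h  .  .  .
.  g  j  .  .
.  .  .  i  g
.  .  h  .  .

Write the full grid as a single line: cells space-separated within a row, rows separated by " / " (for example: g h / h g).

(r4,c3) = k
(r2,c3) = i
(r2,c5) = j
(r4,c2) = j
(r5,c2) = k
(r5,c5) = i
(r3,c5) = h
(r4,c1) = h
(r1,c1) = j
(r1,c4) = h
(r3,c4) = k
(r5,c1) = g
(r5,c4) = j
(r2,c1) = k
(r2,c4) = g
(r3,c1) = i

j i g h k / k h i g j / i g j k h / h j k i g / g k h j i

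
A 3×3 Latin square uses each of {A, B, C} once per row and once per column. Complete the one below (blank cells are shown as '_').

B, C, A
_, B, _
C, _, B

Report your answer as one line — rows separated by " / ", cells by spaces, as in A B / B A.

B C A / A B C / C A B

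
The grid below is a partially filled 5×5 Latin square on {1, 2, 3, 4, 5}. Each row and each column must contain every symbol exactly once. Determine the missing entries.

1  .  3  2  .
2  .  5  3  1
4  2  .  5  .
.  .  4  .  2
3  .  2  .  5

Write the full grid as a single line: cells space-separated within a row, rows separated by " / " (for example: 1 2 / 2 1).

1 5 3 2 4 / 2 4 5 3 1 / 4 2 1 5 3 / 5 3 4 1 2 / 3 1 2 4 5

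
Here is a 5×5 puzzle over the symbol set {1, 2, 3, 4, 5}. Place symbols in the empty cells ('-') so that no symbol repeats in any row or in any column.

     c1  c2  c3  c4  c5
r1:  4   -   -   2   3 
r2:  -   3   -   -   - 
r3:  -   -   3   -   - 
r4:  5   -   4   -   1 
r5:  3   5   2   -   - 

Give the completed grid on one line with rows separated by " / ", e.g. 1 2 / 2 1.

4 1 5 2 3 / 2 3 1 4 5 / 1 4 3 5 2 / 5 2 4 3 1 / 3 5 2 1 4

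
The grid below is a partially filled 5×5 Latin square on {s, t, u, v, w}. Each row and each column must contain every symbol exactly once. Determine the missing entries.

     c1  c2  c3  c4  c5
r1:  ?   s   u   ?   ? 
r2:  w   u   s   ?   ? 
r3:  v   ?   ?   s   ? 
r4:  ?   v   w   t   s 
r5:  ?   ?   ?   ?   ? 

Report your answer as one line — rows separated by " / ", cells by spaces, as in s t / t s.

t s u w v / w u s v t / v w t s u / u v w t s / s t v u w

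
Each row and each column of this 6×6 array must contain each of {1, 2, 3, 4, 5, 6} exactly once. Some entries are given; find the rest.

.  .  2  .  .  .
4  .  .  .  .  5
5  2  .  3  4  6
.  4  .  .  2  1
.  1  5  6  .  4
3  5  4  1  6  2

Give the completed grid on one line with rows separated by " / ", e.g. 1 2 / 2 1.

row 1 has {2}; column 6 has {1,2,4,5,6} — only 3 is left for (r1,c6).
row 2 has {4,5}; column 4 has {1,3,6} — only 2 is left for (r2,c4).
row 3 has {2,3,4,5,6}; column 3 has {2,4,5} — only 1 is left for (r3,c3).
row 4 has {1,2,4}; column 1 has {3,4,5} — only 6 is left for (r4,c1).
row 4 has {1,2,4,6}; column 3 has {1,2,4,5} — only 3 is left for (r4,c3).
row 4 has {1,2,3,4,6}; column 4 has {1,2,3,6} — only 5 is left for (r4,c4).
row 5 has {1,4,5,6}; column 1 has {3,4,5,6} — only 2 is left for (r5,c1).
row 5 has {1,2,4,5,6}; column 5 has {2,4,6} — only 3 is left for (r5,c5).
row 1 has {2,3}; column 1 has {2,3,4,5,6} — only 1 is left for (r1,c1).
row 1 has {1,2,3}; column 2 has {1,2,4,5} — only 6 is left for (r1,c2).
row 1 has {1,2,3,6}; column 4 has {1,2,3,5,6} — only 4 is left for (r1,c4).
row 1 has {1,2,3,4,6}; column 5 has {2,3,4,6} — only 5 is left for (r1,c5).
row 2 has {2,4,5}; column 2 has {1,2,4,5,6} — only 3 is left for (r2,c2).
row 2 has {2,3,4,5}; column 3 has {1,2,3,4,5} — only 6 is left for (r2,c3).
row 2 has {2,3,4,5,6}; column 5 has {2,3,4,5,6} — only 1 is left for (r2,c5).

1 6 2 4 5 3 / 4 3 6 2 1 5 / 5 2 1 3 4 6 / 6 4 3 5 2 1 / 2 1 5 6 3 4 / 3 5 4 1 6 2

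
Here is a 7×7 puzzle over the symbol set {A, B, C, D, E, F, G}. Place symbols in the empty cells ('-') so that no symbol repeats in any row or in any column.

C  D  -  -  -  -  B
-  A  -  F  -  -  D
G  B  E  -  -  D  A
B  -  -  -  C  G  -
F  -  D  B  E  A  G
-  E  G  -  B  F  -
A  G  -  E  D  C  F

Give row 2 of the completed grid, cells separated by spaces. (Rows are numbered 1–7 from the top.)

E A C F G B D

At row 1, column 6: row 1 has {B,C,D}; column 6 has {A,C,D,F,G}; that leaves E.
At row 2, column 1: row 2 has {A,D,F}; column 1 has {A,B,C,F,G}; that leaves E.
At row 2, column 5: row 2 has {A,D,E,F}; column 5 has {B,C,D,E}; that leaves G.
At row 2, column 6: row 2 has {A,D,E,F,G}; column 6 has {A,C,D,E,F,G}; that leaves B.
At row 3, column 4: row 3 has {A,B,D,E,G}; column 4 has {B,E,F}; that leaves C.
At row 3, column 5: row 3 has {A,B,C,D,E,G}; column 5 has {B,C,D,E,G}; that leaves F.
At row 4, column 2: row 4 has {B,C,G}; column 2 has {A,B,D,E,G}; that leaves F.
At row 4, column 3: row 4 has {B,C,F,G}; column 3 has {D,E,G}; that leaves A.
At row 4, column 4: row 4 has {A,B,C,F,G}; column 4 has {B,C,E,F}; that leaves D.
At row 4, column 7: row 4 has {A,B,C,D,F,G}; column 7 has {A,B,D,F,G}; that leaves E.
At row 5, column 2: row 5 has {A,B,D,E,F,G}; column 2 has {A,B,D,E,F,G}; that leaves C.
At row 6, column 1: row 6 has {B,E,F,G}; column 1 has {A,B,C,E,F,G}; that leaves D.
At row 6, column 4: row 6 has {B,D,E,F,G}; column 4 has {B,C,D,E,F}; that leaves A.
At row 6, column 7: row 6 has {A,B,D,E,F,G}; column 7 has {A,B,D,E,F,G}; that leaves C.
At row 7, column 3: row 7 has {A,C,D,E,F,G}; column 3 has {A,D,E,G}; that leaves B.
At row 1, column 3: row 1 has {B,C,D,E}; column 3 has {A,B,D,E,G}; that leaves F.
At row 1, column 4: row 1 has {B,C,D,E,F}; column 4 has {A,B,C,D,E,F}; that leaves G.
At row 1, column 5: row 1 has {B,C,D,E,F,G}; column 5 has {B,C,D,E,F,G}; that leaves A.
At row 2, column 3: row 2 has {A,B,D,E,F,G}; column 3 has {A,B,D,E,F,G}; that leaves C.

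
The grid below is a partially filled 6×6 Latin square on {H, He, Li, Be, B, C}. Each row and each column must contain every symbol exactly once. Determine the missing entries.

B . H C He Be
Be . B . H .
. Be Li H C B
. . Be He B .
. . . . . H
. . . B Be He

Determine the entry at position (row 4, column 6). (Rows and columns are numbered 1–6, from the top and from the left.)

(r1,c2): row 1 has {H,He,Be,B,C}; column 2 has {Be}, so it must be Li.
(r2,c4): row 2 has {H,Be,B}; column 4 has {H,He,B,C}, so it must be Li.
(r2,c6): row 2 has {H,Li,Be,B}; column 6 has {H,He,Be,B}, so it must be C.
(r3,c1): row 3 has {H,Li,Be,B,C}; column 1 has {Be,B}, so it must be He.
(r4,c6): row 4 has {He,Be,B}; column 6 has {H,He,Be,B,C}, so it must be Li.

Li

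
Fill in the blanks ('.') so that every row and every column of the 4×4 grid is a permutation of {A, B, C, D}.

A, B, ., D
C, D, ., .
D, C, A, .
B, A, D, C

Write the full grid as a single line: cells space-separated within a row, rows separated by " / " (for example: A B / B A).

At row 1, column 3: row 1 has {A,B,D}; column 3 has {A,D}; that leaves C.
At row 2, column 3: row 2 has {C,D}; column 3 has {A,C,D}; that leaves B.
At row 2, column 4: row 2 has {B,C,D}; column 4 has {C,D}; that leaves A.
At row 3, column 4: row 3 has {A,C,D}; column 4 has {A,C,D}; that leaves B.

A B C D / C D B A / D C A B / B A D C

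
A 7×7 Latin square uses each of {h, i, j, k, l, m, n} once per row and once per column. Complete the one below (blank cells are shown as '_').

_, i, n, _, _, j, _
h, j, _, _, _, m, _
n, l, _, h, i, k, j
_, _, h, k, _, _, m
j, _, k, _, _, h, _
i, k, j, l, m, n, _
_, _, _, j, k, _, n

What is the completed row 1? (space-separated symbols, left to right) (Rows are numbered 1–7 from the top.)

(r1,c4) = m
(r3,c3) = m
(r4,c1) = l
(r4,c2) = n
(r4,c5) = j
(r4,c6) = i
(r5,c2) = m
(r6,c7) = h
(r7,c1) = m
(r7,c2) = h
(r7,c6) = l
(r1,c1) = k
(r1,c7) = l
(r5,c7) = i
(r7,c3) = i
(r1,c5) = h

k i n m h j l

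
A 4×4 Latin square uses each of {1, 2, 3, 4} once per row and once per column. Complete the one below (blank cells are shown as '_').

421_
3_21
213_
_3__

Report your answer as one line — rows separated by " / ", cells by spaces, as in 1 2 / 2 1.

(r1,c4) = 3
(r2,c2) = 4
(r3,c4) = 4
(r4,c1) = 1
(r4,c3) = 4
(r4,c4) = 2

4 2 1 3 / 3 4 2 1 / 2 1 3 4 / 1 3 4 2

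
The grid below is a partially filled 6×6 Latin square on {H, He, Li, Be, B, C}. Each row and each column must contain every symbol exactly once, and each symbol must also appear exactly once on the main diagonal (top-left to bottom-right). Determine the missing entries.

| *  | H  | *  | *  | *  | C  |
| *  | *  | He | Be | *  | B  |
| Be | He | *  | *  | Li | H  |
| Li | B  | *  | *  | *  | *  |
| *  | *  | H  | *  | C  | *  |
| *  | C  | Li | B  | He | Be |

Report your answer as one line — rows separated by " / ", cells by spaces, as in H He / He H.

He H Be Li B C / C Li He Be H B / Be He B C Li H / Li B C H Be He / B Be H He C Li / H C Li B He Be

(r2,c2) = Li
(r2,c5) = H
(r3,c3) = B
(r3,c4) = C
(r4,c5) = Be
(r4,c6) = He
(r5,c2) = Be
(r5,c6) = Li
(r6,c1) = H
(r1,c1) = He
(r1,c3) = Be
(r1,c4) = Li
(r1,c5) = B
(r2,c1) = C
(r4,c3) = C
(r4,c4) = H
(r5,c1) = B
(r5,c4) = He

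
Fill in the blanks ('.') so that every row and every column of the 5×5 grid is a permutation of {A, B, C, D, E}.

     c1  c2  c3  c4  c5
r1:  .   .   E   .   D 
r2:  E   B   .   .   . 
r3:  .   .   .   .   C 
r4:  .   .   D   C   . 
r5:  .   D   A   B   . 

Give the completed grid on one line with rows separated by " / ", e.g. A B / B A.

At row 1, column 4: row 1 has {D,E}; column 4 has {B,C}; that leaves A.
At row 2, column 3: row 2 has {B,E}; column 3 has {A,D,E}; that leaves C.
At row 2, column 4: row 2 has {B,C,E}; column 4 has {A,B,C}; that leaves D.
At row 2, column 5: row 2 has {B,C,D,E}; column 5 has {C,D}; that leaves A.
At row 3, column 3: row 3 has {C}; column 3 has {A,C,D,E}; that leaves B.
At row 3, column 4: row 3 has {B,C}; column 4 has {A,B,C,D}; that leaves E.
At row 5, column 1: row 5 has {A,B,D}; column 1 has {E}; that leaves C.
At row 5, column 5: row 5 has {A,B,C,D}; column 5 has {A,C,D}; that leaves E.
At row 1, column 1: row 1 has {A,D,E}; column 1 has {C,E}; that leaves B.
At row 1, column 2: row 1 has {A,B,D,E}; column 2 has {B,D}; that leaves C.
At row 3, column 2: row 3 has {B,C,E}; column 2 has {B,C,D}; that leaves A.
At row 4, column 1: row 4 has {C,D}; column 1 has {B,C,E}; that leaves A.
At row 4, column 2: row 4 has {A,C,D}; column 2 has {A,B,C,D}; that leaves E.
At row 4, column 5: row 4 has {A,C,D,E}; column 5 has {A,C,D,E}; that leaves B.
At row 3, column 1: row 3 has {A,B,C,E}; column 1 has {A,B,C,E}; that leaves D.

B C E A D / E B C D A / D A B E C / A E D C B / C D A B E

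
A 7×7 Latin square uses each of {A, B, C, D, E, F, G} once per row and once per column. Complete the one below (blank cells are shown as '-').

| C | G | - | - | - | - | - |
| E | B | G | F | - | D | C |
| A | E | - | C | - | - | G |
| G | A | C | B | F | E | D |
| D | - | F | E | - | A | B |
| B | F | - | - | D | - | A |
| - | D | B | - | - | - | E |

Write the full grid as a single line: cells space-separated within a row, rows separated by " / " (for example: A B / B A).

C G A D E B F / E B G F A D C / A E D C B F G / G A C B F E D / D C F E G A B / B F E G D C A / F D B A C G E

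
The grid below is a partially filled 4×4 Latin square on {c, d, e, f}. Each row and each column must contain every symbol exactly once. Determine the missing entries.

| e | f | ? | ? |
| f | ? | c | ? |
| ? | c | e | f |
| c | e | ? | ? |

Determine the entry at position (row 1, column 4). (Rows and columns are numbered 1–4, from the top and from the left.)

c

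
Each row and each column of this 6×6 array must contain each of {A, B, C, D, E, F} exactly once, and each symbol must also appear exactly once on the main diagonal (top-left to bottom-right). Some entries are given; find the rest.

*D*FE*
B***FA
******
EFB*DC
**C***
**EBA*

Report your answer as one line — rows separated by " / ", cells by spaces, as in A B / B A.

(r1,c3) = A
(r1,c6) = B
(r2,c3) = D
(r3,c3) = F
(r4,c4) = A
(r5,c5) = B
(r6,c2) = C
(r6,c6) = D
(r1,c1) = C
(r2,c2) = E
(r2,c4) = C
(r3,c5) = C
(r3,c6) = E
(r5,c2) = A
(r5,c6) = F
(r6,c1) = F
(r3,c2) = B
(r3,c4) = D
(r5,c1) = D
(r5,c4) = E
(r3,c1) = A

C D A F E B / B E D C F A / A B F D C E / E F B A D C / D A C E B F / F C E B A D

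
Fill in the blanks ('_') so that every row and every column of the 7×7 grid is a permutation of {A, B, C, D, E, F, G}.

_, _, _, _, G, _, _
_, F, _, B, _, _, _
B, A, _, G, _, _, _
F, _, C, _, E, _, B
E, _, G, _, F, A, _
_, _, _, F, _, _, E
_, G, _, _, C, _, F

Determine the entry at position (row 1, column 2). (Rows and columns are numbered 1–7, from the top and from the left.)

E

(r3,c5) = D
(r3,c7) = C
(r4,c2) = D
(r4,c4) = A
(r4,c6) = G
(r5,c7) = D
(r1,c7) = A
(r2,c5) = A
(r2,c7) = G
(r5,c4) = C
(r6,c5) = B
(r5,c2) = B
(r6,c2) = C
(r6,c6) = D
(r1,c2) = E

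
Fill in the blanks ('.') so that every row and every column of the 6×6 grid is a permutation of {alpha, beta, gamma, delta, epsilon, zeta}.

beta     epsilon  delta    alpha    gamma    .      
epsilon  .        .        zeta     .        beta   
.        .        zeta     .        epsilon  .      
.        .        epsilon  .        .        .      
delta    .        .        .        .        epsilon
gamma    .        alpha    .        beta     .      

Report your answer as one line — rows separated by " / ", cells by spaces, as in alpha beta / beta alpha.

row 1 has {alpha,beta,gamma,delta,epsilon}; column 6 has {beta,epsilon} — only zeta is left for (r1,c6).
row 2 has {beta,epsilon,zeta}; column 3 has {alpha,delta,epsilon,zeta} — only gamma is left for (r2,c3).
row 3 has {epsilon,zeta}; column 1 has {beta,gamma,delta,epsilon} — only alpha is left for (r3,c1).
row 4 has {epsilon}; column 1 has {alpha,beta,gamma,delta,epsilon} — only zeta is left for (r4,c1).
row 5 has {delta,epsilon}; column 3 has {alpha,gamma,delta,epsilon,zeta} — only beta is left for (r5,c3).
row 5 has {beta,delta,epsilon}; column 4 has {alpha,zeta} — only gamma is left for (r5,c4).
row 6 has {alpha,beta,gamma}; column 6 has {beta,epsilon,zeta} — only delta is left for (r6,c6).
row 3 has {alpha,epsilon,zeta}; column 6 has {beta,delta,epsilon,zeta} — only gamma is left for (r3,c6).
row 4 has {epsilon,zeta}; column 6 has {beta,gamma,delta,epsilon,zeta} — only alpha is left for (r4,c6).
row 6 has {alpha,beta,gamma,delta}; column 2 has {epsilon} — only zeta is left for (r6,c2).
row 6 has {alpha,beta,gamma,delta,zeta}; column 4 has {alpha,gamma,zeta} — only epsilon is left for (r6,c4).
row 4 has {alpha,epsilon,zeta}; column 5 has {beta,gamma,epsilon} — only delta is left for (r4,c5).
row 5 has {beta,gamma,delta,epsilon}; column 2 has {epsilon,zeta} — only alpha is left for (r5,c2).
row 5 has {alpha,beta,gamma,delta,epsilon}; column 5 has {beta,gamma,delta,epsilon} — only zeta is left for (r5,c5).
row 2 has {beta,gamma,epsilon,zeta}; column 2 has {alpha,epsilon,zeta} — only delta is left for (r2,c2).
row 2 has {beta,gamma,delta,epsilon,zeta}; column 5 has {beta,gamma,delta,epsilon,zeta} — only alpha is left for (r2,c5).
row 3 has {alpha,gamma,epsilon,zeta}; column 2 has {alpha,delta,epsilon,zeta} — only beta is left for (r3,c2).
row 3 has {alpha,beta,gamma,epsilon,zeta}; column 4 has {alpha,gamma,epsilon,zeta} — only delta is left for (r3,c4).
row 4 has {alpha,delta,epsilon,zeta}; column 2 has {alpha,beta,delta,epsilon,zeta} — only gamma is left for (r4,c2).
row 4 has {alpha,gamma,delta,epsilon,zeta}; column 4 has {alpha,gamma,delta,epsilon,zeta} — only beta is left for (r4,c4).

beta epsilon delta alpha gamma zeta / epsilon delta gamma zeta alpha beta / alpha beta zeta delta epsilon gamma / zeta gamma epsilon beta delta alpha / delta alpha beta gamma zeta epsilon / gamma zeta alpha epsilon beta delta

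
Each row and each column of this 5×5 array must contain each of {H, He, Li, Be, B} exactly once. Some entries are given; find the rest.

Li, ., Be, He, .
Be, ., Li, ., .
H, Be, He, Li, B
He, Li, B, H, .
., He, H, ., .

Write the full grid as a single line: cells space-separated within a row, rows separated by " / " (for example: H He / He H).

Li B Be He H / Be H Li B He / H Be He Li B / He Li B H Be / B He H Be Li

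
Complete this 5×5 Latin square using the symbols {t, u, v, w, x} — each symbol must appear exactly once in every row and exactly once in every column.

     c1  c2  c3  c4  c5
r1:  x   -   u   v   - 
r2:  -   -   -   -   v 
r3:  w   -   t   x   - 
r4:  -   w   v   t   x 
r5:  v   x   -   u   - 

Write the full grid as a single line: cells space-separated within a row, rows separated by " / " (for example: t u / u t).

(r1,c2) = t
(r1,c5) = w
(r2,c2) = u
(r2,c4) = w
(r3,c2) = v
(r3,c5) = u
(r4,c1) = u
(r5,c3) = w
(r5,c5) = t
(r2,c1) = t
(r2,c3) = x

x t u v w / t u x w v / w v t x u / u w v t x / v x w u t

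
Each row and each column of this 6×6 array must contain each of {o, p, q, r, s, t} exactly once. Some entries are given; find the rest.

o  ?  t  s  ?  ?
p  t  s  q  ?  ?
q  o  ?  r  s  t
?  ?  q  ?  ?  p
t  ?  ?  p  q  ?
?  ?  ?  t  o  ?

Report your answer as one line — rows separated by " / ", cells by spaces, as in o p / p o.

o q t s p r / p t s q r o / q o p r s t / r s q o t p / t r o p q s / s p r t o q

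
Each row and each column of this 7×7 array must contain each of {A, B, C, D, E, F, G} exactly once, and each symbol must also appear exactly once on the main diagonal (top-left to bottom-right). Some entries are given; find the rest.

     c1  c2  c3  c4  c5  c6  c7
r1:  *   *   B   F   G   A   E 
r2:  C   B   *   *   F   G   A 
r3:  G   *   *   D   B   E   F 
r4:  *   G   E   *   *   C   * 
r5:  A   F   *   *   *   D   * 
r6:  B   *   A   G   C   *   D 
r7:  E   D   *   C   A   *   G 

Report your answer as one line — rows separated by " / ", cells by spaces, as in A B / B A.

(r1,c1): row 1 has {A,B,E,F,G}; column 1 has {A,B,C,E,G}; the diagonal has {B,G}, so it must be D.
(r1,c2): row 1 has {A,B,D,E,F,G}; column 2 has {B,D,F,G}, so it must be C.
(r2,c3): row 2 has {A,B,C,F,G}; column 3 has {A,B,E}, so it must be D.
(r2,c4): row 2 has {A,B,C,D,F,G}; column 4 has {C,D,F,G}, so it must be E.
(r3,c2): row 3 has {B,D,E,F,G}; column 2 has {B,C,D,F,G}, so it must be A.
(r3,c3): row 3 has {A,B,D,E,F,G}; column 3 has {A,B,D,E}; the diagonal has {B,D,G}, so it must be C.
(r4,c1): row 4 has {C,E,G}; column 1 has {A,B,C,D,E,G}, so it must be F.
(r4,c4): row 4 has {C,E,F,G}; column 4 has {C,D,E,F,G}; the diagonal has {B,C,D,G}, so it must be A.
(r4,c5): row 4 has {A,C,E,F,G}; column 5 has {A,B,C,F,G}, so it must be D.
(r4,c7): row 4 has {A,C,D,E,F,G}; column 7 has {A,D,E,F,G}, so it must be B.
(r5,c3): row 5 has {A,D,F}; column 3 has {A,B,C,D,E}, so it must be G.
(r5,c4): row 5 has {A,D,F,G}; column 4 has {A,C,D,E,F,G}, so it must be B.
(r5,c5): row 5 has {A,B,D,F,G}; column 5 has {A,B,C,D,F,G}; the diagonal has {A,B,C,D,G}, so it must be E.
(r5,c7): row 5 has {A,B,D,E,F,G}; column 7 has {A,B,D,E,F,G}, so it must be C.
(r6,c2): row 6 has {A,B,C,D,G}; column 2 has {A,B,C,D,F,G}, so it must be E.
(r6,c6): row 6 has {A,B,C,D,E,G}; column 6 has {A,C,D,E,G}; the diagonal has {A,B,C,D,E,G}, so it must be F.
(r7,c3): row 7 has {A,C,D,E,G}; column 3 has {A,B,C,D,E,G}, so it must be F.
(r7,c6): row 7 has {A,C,D,E,F,G}; column 6 has {A,C,D,E,F,G}, so it must be B.

D C B F G A E / C B D E F G A / G A C D B E F / F G E A D C B / A F G B E D C / B E A G C F D / E D F C A B G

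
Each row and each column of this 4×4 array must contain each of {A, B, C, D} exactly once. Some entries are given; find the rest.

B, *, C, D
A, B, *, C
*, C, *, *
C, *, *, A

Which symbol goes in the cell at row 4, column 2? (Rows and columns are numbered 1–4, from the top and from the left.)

D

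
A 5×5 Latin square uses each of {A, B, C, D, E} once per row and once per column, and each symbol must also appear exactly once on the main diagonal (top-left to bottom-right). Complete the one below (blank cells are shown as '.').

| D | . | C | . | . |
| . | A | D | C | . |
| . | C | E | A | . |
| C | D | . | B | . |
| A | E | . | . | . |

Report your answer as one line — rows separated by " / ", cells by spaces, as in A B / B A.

At row 1, column 2: row 1 has {C,D}; column 2 has {A,C,D,E}; that leaves B.
At row 1, column 4: row 1 has {B,C,D}; column 4 has {A,B,C}; that leaves E.
At row 1, column 5: row 1 has {B,C,D,E}; column 5 is empty so far; that leaves A.
At row 3, column 1: row 3 has {A,C,E}; column 1 has {A,C,D}; that leaves B.
At row 3, column 5: row 3 has {A,B,C,E}; column 5 has {A}; that leaves D.
At row 4, column 3: row 4 has {B,C,D}; column 3 has {C,D,E}; that leaves A.
At row 4, column 5: row 4 has {A,B,C,D}; column 5 has {A,D}; that leaves E.
At row 5, column 3: row 5 has {A,E}; column 3 has {A,C,D,E}; that leaves B.
At row 5, column 4: row 5 has {A,B,E}; column 4 has {A,B,C,E}; that leaves D.
At row 5, column 5: row 5 has {A,B,D,E}; column 5 has {A,D,E}; the diagonal has {A,B,D,E}; that leaves C.
At row 2, column 1: row 2 has {A,C,D}; column 1 has {A,B,C,D}; that leaves E.
At row 2, column 5: row 2 has {A,C,D,E}; column 5 has {A,C,D,E}; that leaves B.

D B C E A / E A D C B / B C E A D / C D A B E / A E B D C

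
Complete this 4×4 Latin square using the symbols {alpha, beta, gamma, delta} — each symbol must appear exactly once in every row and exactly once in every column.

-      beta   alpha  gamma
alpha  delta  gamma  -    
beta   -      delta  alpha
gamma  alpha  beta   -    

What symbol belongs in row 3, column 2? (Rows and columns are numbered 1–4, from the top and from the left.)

row 1 has {alpha,beta,gamma}; column 1 has {alpha,beta,gamma} — only delta is left for (r1,c1).
row 2 has {alpha,gamma,delta}; column 4 has {alpha,gamma} — only beta is left for (r2,c4).
row 3 has {alpha,beta,delta}; column 2 has {alpha,beta,delta} — only gamma is left for (r3,c2).

gamma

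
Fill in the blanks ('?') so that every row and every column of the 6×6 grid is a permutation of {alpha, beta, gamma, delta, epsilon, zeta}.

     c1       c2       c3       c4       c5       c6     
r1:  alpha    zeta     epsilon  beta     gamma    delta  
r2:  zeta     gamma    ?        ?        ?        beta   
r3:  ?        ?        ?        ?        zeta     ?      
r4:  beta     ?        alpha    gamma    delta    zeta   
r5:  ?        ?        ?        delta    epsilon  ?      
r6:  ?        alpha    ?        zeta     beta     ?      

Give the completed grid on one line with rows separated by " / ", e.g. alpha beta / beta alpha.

alpha zeta epsilon beta gamma delta / zeta gamma delta epsilon alpha beta / epsilon delta beta alpha zeta gamma / beta epsilon alpha gamma delta zeta / gamma beta zeta delta epsilon alpha / delta alpha gamma zeta beta epsilon

At row 2, column 3: row 2 has {beta,gamma,zeta}; column 3 has {alpha,epsilon}; that leaves delta.
At row 2, column 5: row 2 has {beta,gamma,delta,zeta}; column 5 has {beta,gamma,delta,epsilon,zeta}; that leaves alpha.
At row 4, column 2: row 4 has {alpha,beta,gamma,delta,zeta}; column 2 has {alpha,gamma,zeta}; that leaves epsilon.
At row 5, column 1: row 5 has {delta,epsilon}; column 1 has {alpha,beta,zeta}; that leaves gamma.
At row 5, column 2: row 5 has {gamma,delta,epsilon}; column 2 has {alpha,gamma,epsilon,zeta}; that leaves beta.
At row 5, column 3: row 5 has {beta,gamma,delta,epsilon}; column 3 has {alpha,delta,epsilon}; that leaves zeta.
At row 5, column 6: row 5 has {beta,gamma,delta,epsilon,zeta}; column 6 has {beta,delta,zeta}; that leaves alpha.
At row 6, column 3: row 6 has {alpha,beta,zeta}; column 3 has {alpha,delta,epsilon,zeta}; that leaves gamma.
At row 6, column 6: row 6 has {alpha,beta,gamma,zeta}; column 6 has {alpha,beta,delta,zeta}; that leaves epsilon.
At row 2, column 4: row 2 has {alpha,beta,gamma,delta,zeta}; column 4 has {beta,gamma,delta,zeta}; that leaves epsilon.
At row 3, column 2: row 3 has {zeta}; column 2 has {alpha,beta,gamma,epsilon,zeta}; that leaves delta.
At row 3, column 3: row 3 has {delta,zeta}; column 3 has {alpha,gamma,delta,epsilon,zeta}; that leaves beta.
At row 3, column 4: row 3 has {beta,delta,zeta}; column 4 has {beta,gamma,delta,epsilon,zeta}; that leaves alpha.
At row 3, column 6: row 3 has {alpha,beta,delta,zeta}; column 6 has {alpha,beta,delta,epsilon,zeta}; that leaves gamma.
At row 6, column 1: row 6 has {alpha,beta,gamma,epsilon,zeta}; column 1 has {alpha,beta,gamma,zeta}; that leaves delta.
At row 3, column 1: row 3 has {alpha,beta,gamma,delta,zeta}; column 1 has {alpha,beta,gamma,delta,zeta}; that leaves epsilon.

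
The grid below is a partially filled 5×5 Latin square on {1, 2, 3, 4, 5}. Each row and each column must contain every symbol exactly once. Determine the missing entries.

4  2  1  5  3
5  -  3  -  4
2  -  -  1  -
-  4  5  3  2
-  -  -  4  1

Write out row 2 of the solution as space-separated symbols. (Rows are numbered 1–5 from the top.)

(r2,c2) = 1
(r2,c4) = 2

5 1 3 2 4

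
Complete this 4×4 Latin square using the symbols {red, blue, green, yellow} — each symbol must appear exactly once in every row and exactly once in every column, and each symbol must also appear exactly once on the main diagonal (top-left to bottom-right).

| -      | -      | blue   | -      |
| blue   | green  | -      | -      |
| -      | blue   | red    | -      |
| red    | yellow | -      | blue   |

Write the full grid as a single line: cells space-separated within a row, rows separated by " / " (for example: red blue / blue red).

yellow red blue green / blue green yellow red / green blue red yellow / red yellow green blue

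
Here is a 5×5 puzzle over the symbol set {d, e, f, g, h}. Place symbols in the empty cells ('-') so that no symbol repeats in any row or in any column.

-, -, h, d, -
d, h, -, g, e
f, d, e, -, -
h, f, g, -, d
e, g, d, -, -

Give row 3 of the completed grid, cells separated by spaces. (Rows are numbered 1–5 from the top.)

f d e h g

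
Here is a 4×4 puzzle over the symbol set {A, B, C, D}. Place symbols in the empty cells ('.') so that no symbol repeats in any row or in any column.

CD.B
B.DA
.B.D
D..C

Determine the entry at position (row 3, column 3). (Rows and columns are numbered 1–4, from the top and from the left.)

C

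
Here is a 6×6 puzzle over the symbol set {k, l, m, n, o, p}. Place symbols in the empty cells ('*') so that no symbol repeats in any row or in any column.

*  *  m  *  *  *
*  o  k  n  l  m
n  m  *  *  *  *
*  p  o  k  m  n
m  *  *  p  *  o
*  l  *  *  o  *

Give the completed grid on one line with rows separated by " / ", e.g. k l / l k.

o n m l p k / p o k n l m / n m p o k l / l p o k m n / m k l p n o / k l n m o p

Cell (r2,c1): row 2 has {k,l,m,n,o}; column 1 has {m,n} → p.
Cell (r4,c1): row 4 has {k,m,n,o,p}; column 1 has {m,n,p} → l.
Cell (r6,c1): row 6 has {l,o}; column 1 has {l,m,n,p} → k.
Cell (r6,c4): row 6 has {k,l,o}; column 4 has {k,n,p} → m.
Cell (r6,c6): row 6 has {k,l,m,o}; column 6 has {m,n,o} → p.
Cell (r1,c1): row 1 has {m}; column 1 has {k,l,m,n,p} → o.
Cell (r1,c4): row 1 has {m,o}; column 4 has {k,m,n,p} → l.
Cell (r1,c6): row 1 has {l,m,o}; column 6 has {m,n,o,p} → k.
Cell (r3,c4): row 3 has {m,n}; column 4 has {k,l,m,n,p} → o.
Cell (r3,c6): row 3 has {m,n,o}; column 6 has {k,m,n,o,p} → l.
Cell (r6,c3): row 6 has {k,l,m,o,p}; column 3 has {k,m,o} → n.
Cell (r1,c2): row 1 has {k,l,m,o}; column 2 has {l,m,o,p} → n.
Cell (r1,c5): row 1 has {k,l,m,n,o}; column 5 has {l,m,o} → p.
Cell (r3,c3): row 3 has {l,m,n,o}; column 3 has {k,m,n,o} → p.
Cell (r3,c5): row 3 has {l,m,n,o,p}; column 5 has {l,m,o,p} → k.
Cell (r5,c2): row 5 has {m,o,p}; column 2 has {l,m,n,o,p} → k.
Cell (r5,c3): row 5 has {k,m,o,p}; column 3 has {k,m,n,o,p} → l.
Cell (r5,c5): row 5 has {k,l,m,o,p}; column 5 has {k,l,m,o,p} → n.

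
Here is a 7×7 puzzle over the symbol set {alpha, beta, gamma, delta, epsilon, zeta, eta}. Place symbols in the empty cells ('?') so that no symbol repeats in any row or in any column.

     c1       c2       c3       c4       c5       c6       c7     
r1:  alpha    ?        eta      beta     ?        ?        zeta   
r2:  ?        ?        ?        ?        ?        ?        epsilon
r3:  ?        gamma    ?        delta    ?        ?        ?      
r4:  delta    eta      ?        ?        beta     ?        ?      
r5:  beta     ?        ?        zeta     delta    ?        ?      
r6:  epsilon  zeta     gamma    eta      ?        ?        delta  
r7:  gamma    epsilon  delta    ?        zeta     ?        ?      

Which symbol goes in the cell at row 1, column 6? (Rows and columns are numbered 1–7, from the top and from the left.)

epsilon

row 1 has {alpha,beta,zeta,eta}; column 2 has {gamma,epsilon,zeta,eta} — only delta is left for (r1,c2).
row 5 has {beta,delta,zeta}; column 2 has {gamma,delta,epsilon,zeta,eta} — only alpha is left for (r5,c2).
row 5 has {alpha,beta,delta,zeta}; column 3 has {gamma,delta,eta} — only epsilon is left for (r5,c3).
row 6 has {gamma,delta,epsilon,zeta,eta}; column 5 has {beta,delta,zeta} — only alpha is left for (r6,c5).
row 6 has {alpha,gamma,delta,epsilon,zeta,eta}; column 6 is empty so far — only beta is left for (r6,c6).
row 7 has {gamma,delta,epsilon,zeta}; column 4 has {beta,delta,zeta,eta} — only alpha is left for (r7,c4).
row 7 has {alpha,gamma,delta,epsilon,zeta}; column 6 has {beta} — only eta is left for (r7,c6).
row 7 has {alpha,gamma,delta,epsilon,zeta,eta}; column 7 has {delta,epsilon,zeta} — only beta is left for (r7,c7).
row 2 has {epsilon}; column 2 has {alpha,gamma,delta,epsilon,zeta,eta} — only beta is left for (r2,c2).
row 2 has {beta,epsilon}; column 4 has {alpha,beta,delta,zeta,eta} — only gamma is left for (r2,c4).
row 2 has {beta,gamma,epsilon}; column 5 has {alpha,beta,delta,zeta} — only eta is left for (r2,c5).
row 3 has {gamma,delta}; column 5 has {alpha,beta,delta,zeta,eta} — only epsilon is left for (r3,c5).
row 4 has {beta,delta,eta}; column 4 has {alpha,beta,gamma,delta,zeta,eta} — only epsilon is left for (r4,c4).
row 5 has {alpha,beta,delta,epsilon,zeta}; column 6 has {beta,eta} — only gamma is left for (r5,c6).
row 5 has {alpha,beta,gamma,delta,epsilon,zeta}; column 7 has {beta,delta,epsilon,zeta} — only eta is left for (r5,c7).
row 1 has {alpha,beta,delta,zeta,eta}; column 5 has {alpha,beta,delta,epsilon,zeta,eta} — only gamma is left for (r1,c5).
row 1 has {alpha,beta,gamma,delta,zeta,eta}; column 6 has {beta,gamma,eta} — only epsilon is left for (r1,c6).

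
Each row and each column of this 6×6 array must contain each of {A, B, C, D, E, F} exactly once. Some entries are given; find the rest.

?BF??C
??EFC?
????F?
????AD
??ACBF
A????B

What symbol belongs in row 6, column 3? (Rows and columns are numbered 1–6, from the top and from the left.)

C

row 2 has {C,E,F}; column 6 has {B,C,D,F} — only A is left for (r2,c6).
row 3 has {F}; column 6 has {A,B,C,D,F} — only E is left for (r3,c6).
row 2 has {A,C,E,F}; column 2 has {B} — only D is left for (r2,c2).
row 5 has {A,B,C,F}; column 2 has {B,D} — only E is left for (r5,c2).
row 2 has {A,C,D,E,F}; column 1 has {A} — only B is left for (r2,c1).
row 5 has {A,B,C,E,F}; column 1 has {A,B} — only D is left for (r5,c1).
row 1 has {B,C,F}; column 1 has {A,B,D} — only E is left for (r1,c1).
row 1 has {B,C,E,F}; column 5 has {A,B,C,F} — only D is left for (r1,c5).
row 3 has {E,F}; column 1 has {A,B,D,E} — only C is left for (r3,c1).
row 3 has {C,E,F}; column 2 has {B,D,E} — only A is left for (r3,c2).
row 4 has {A,D}; column 1 has {A,B,C,D,E} — only F is left for (r4,c1).
row 4 has {A,D,F}; column 2 has {A,B,D,E} — only C is left for (r4,c2).
row 4 has {A,C,D,F}; column 3 has {A,E,F} — only B is left for (r4,c3).
row 4 has {A,B,C,D,F}; column 4 has {C,F} — only E is left for (r4,c4).
row 6 has {A,B}; column 2 has {A,B,C,D,E} — only F is left for (r6,c2).
row 6 has {A,B,F}; column 4 has {C,E,F} — only D is left for (r6,c4).
row 6 has {A,B,D,F}; column 5 has {A,B,C,D,F} — only E is left for (r6,c5).
row 1 has {B,C,D,E,F}; column 4 has {C,D,E,F} — only A is left for (r1,c4).
row 3 has {A,C,E,F}; column 3 has {A,B,E,F} — only D is left for (r3,c3).
row 3 has {A,C,D,E,F}; column 4 has {A,C,D,E,F} — only B is left for (r3,c4).
row 6 has {A,B,D,E,F}; column 3 has {A,B,D,E,F} — only C is left for (r6,c3).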